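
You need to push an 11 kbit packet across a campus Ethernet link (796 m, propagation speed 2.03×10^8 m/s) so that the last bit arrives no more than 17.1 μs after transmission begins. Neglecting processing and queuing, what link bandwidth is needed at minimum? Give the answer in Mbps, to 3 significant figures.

Propagation delay = 796 / 2.03e+08 = 3.92118 μs.
Transmission budget = 17.1 − 3.92118 = 13.1788 μs.
R ≥ L / t_tx = 11000 bits / 1.31788e-05 s = 835 Mbps.

835 Mbps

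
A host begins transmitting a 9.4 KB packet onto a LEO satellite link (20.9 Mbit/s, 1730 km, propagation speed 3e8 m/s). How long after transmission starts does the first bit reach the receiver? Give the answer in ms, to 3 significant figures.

First bit experiences only propagation delay: d/s = 1730000/300000000 = 5.77 ms.

5.77 ms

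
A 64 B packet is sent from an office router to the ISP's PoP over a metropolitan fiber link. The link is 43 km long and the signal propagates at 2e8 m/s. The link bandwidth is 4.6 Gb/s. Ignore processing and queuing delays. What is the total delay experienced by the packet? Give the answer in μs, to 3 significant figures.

L = 64 × 8 = 512 bits.
Transmission delay = L/R = 512 / 4600000000 = 0.111304 μs.
Propagation delay = d/s = 43000 m / 200000000 m/s = 215 μs.
Total = 215 μs.

215 μs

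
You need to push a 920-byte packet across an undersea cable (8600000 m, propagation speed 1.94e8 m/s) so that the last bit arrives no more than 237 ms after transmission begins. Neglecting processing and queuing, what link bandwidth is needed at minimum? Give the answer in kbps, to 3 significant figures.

L = 7360 bits.
Propagation delay = 8600000 / 194000000 = 44.3299 ms.
Transmission budget = 237 − 44.3299 = 192.67 ms.
R ≥ L / t_tx = 7360 bits / 0.19267 s = 38.2 kbps.

38.2 kbps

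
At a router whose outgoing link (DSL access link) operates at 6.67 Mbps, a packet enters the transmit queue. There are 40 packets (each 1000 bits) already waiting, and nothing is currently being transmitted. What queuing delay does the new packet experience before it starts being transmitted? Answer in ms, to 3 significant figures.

6.00 ms

Each queued packet: L/R = 1000/6670000 = 0.149925 ms.
40 queued → 5.997 ms.
Queuing delay = 6.00 ms.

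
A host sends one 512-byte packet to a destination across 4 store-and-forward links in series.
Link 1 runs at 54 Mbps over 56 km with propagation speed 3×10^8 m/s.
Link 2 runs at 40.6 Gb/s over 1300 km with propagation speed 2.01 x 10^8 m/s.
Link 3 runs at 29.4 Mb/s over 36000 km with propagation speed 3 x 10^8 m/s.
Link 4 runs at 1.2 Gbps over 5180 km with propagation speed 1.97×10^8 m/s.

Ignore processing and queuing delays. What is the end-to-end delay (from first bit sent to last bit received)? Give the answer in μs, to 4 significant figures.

L = 512 × 8 = 4096 bits.
Transmission delays (L/R per hop): 75.8519, 0.100887, 139.32, 3.41333 μs; sum = 218.686 μs.
Propagation delays (d/s per hop): 186.667, 6467.66, 120000, 26294.4 μs; sum = 152949 μs.
End-to-end = 153200 μs.

153200 μs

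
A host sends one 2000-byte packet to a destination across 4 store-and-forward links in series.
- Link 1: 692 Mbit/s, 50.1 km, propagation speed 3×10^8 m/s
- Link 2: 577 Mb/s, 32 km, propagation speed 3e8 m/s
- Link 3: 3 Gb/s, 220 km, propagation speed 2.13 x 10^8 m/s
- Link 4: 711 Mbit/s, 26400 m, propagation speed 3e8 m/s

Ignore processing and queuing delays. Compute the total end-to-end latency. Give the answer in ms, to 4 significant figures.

L = 2000 × 8 = 16000 bits.
Transmission delays (L/R per hop): 0.0231214, 0.0277296, 0.00533333, 0.0225035 ms; sum = 0.0786879 ms.
Propagation delays (d/s per hop): 0.167, 0.106667, 1.03286, 0.088 ms; sum = 1.39453 ms.
End-to-end = 1.473 ms.

1.473 ms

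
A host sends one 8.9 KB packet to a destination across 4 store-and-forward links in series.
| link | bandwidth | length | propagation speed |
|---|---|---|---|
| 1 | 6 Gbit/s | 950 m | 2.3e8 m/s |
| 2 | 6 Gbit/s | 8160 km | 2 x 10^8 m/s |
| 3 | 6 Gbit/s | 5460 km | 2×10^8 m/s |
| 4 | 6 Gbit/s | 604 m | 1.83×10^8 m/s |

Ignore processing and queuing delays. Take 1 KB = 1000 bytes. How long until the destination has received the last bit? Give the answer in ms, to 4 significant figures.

68.15 ms

L = 71200 bits.
Transmission delay per hop = L/R = 71200/6000000000 = 0.0118667 ms; 4 hops → 0.0474667 ms.
Propagation delays (d/s per hop): 0.00413043, 40.8, 27.3, 0.00330055 ms; sum = 68.1074 ms.
End-to-end = 68.15 ms.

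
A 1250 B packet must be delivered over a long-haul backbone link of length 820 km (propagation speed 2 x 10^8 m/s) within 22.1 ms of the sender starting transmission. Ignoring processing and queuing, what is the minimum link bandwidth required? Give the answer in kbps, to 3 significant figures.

556 kbps

L = 10000 bits.
Propagation delay = 820000 / 200000000 = 4.1 ms.
Transmission budget = 22.1 − 4.1 = 18 ms.
R ≥ L / t_tx = 10000 bits / 0.018 s = 556 kbps.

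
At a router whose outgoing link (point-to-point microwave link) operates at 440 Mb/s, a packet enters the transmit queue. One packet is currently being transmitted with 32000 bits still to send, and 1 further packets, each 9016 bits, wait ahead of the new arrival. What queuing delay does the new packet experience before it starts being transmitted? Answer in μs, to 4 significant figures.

Each queued packet: L/R = 9016/440000000 = 20.4909 μs.
1 queued → 20.4909 μs.
Plus remaining 32000 bits of current packet: 72.7273 μs.
Queuing delay = 93.22 μs.

93.22 μs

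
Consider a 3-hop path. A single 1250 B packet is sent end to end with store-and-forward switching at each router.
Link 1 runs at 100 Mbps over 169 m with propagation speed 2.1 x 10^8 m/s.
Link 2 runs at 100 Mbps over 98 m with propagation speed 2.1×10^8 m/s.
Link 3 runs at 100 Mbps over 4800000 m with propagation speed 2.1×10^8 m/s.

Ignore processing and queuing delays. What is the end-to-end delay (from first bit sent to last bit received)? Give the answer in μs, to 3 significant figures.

23200 μs

L = 1250 × 8 = 10000 bits.
Transmission delay per hop = L/R = 10000/100000000 = 100 μs; 3 hops → 300 μs.
Propagation delays (d/s per hop): 0.804762, 0.466667, 22857.1 μs; sum = 22858.4 μs.
End-to-end = 23200 μs.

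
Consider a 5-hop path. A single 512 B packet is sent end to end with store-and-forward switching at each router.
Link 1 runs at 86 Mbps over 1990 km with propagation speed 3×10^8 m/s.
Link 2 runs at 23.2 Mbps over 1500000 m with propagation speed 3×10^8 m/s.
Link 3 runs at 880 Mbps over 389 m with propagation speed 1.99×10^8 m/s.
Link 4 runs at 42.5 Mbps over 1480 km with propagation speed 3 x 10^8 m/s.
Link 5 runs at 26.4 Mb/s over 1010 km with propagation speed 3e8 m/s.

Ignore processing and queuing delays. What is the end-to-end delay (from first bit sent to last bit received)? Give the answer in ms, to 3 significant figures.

L = 512 × 8 = 4096 bits.
Transmission delays (L/R per hop): 0.0476279, 0.176552, 0.00465455, 0.0963765, 0.155152 ms; sum = 0.480362 ms.
Propagation delays (d/s per hop): 6.63333, 5, 0.00195477, 4.93333, 3.36667 ms; sum = 19.9353 ms.
End-to-end = 20.4 ms.

20.4 ms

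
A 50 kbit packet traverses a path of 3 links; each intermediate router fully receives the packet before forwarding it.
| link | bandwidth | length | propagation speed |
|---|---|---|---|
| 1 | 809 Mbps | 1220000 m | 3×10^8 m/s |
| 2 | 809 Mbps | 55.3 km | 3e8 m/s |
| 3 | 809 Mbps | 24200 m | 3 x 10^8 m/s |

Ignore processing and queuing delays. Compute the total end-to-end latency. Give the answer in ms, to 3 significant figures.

L = 50000 bits.
Transmission delay per hop = L/R = 50000/809000000 = 0.0618047 ms; 3 hops → 0.185414 ms.
Propagation delays (d/s per hop): 4.06667, 0.184333, 0.0806667 ms; sum = 4.33167 ms.
End-to-end = 4.52 ms.

4.52 ms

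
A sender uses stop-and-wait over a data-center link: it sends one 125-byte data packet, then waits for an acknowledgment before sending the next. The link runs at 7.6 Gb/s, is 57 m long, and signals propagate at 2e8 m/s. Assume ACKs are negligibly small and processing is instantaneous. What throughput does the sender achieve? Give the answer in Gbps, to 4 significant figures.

t_tx = L/R = 1000/7600000000 = 1.31579e-07 s.
t_prop = 57/200000000 = 2.85e-07 s; RTT = 5.7e-07 s.
Cycle = t_tx + RTT = 7.01579e-07 s.
Throughput = L / cycle = 1000 / 7.01579e-07 = 1.425 Gbps.

1.425 Gbps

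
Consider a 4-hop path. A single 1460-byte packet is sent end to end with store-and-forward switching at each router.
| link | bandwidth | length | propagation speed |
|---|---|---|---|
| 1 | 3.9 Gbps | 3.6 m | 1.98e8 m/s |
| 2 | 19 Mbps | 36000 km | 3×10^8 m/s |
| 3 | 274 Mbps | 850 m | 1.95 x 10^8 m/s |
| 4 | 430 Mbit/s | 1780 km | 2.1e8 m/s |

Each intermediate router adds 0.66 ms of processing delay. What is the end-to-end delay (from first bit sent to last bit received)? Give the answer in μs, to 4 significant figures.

131100 μs

L = 1460 × 8 = 11680 bits.
Transmission delays (L/R per hop): 2.99487, 614.737, 42.6277, 27.1628 μs; sum = 687.522 μs.
Propagation delays (d/s per hop): 0.0181818, 120000, 4.35897, 8476.19 μs; sum = 128481 μs.
Processing at 3 router(s): 3 × 0.66 ms = 1980 μs.
End-to-end = 131100 μs.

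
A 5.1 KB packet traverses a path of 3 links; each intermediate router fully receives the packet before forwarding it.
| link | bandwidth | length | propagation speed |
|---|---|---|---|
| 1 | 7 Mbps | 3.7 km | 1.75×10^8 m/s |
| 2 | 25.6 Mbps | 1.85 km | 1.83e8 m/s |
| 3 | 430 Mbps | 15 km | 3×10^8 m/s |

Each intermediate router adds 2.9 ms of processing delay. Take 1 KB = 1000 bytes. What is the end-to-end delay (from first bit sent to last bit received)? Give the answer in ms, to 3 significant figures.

L = 40800 bits.
Transmission delays (L/R per hop): 5.82857, 1.59375, 0.0948837 ms; sum = 7.51721 ms.
Propagation delays (d/s per hop): 0.0211429, 0.0101093, 0.05 ms; sum = 0.0812521 ms.
Processing at 2 router(s): 2 × 2.9 ms = 5.8 ms.
End-to-end = 13.4 ms.

13.4 ms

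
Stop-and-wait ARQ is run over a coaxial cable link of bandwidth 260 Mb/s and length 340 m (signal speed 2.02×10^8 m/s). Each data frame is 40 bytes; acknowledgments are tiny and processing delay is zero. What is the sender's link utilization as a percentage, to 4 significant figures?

t_tx = L/R = 320/260000000 = 1.23077e-06 s.
t_prop = 340/202000000 = 1.68317e-06 s; RTT = 3.36634e-06 s.
Cycle = t_tx + RTT = 4.59711e-06 s.
Utilization = t_tx / cycle = 1.23077e-06/4.59711e-06 = 26.77 %.

26.77 %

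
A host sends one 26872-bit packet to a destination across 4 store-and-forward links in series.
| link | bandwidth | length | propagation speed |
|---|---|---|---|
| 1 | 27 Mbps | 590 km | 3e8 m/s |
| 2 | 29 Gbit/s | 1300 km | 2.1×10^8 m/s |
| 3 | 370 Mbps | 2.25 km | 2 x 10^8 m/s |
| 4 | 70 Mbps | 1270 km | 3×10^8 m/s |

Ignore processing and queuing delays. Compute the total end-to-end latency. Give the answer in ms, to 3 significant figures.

Transmission delays (L/R per hop): 0.995259, 0.000926621, 0.072627, 0.383886 ms; sum = 1.4527 ms.
Propagation delays (d/s per hop): 1.96667, 6.19048, 0.01125, 4.23333 ms; sum = 12.4017 ms.
End-to-end = 13.9 ms.

13.9 ms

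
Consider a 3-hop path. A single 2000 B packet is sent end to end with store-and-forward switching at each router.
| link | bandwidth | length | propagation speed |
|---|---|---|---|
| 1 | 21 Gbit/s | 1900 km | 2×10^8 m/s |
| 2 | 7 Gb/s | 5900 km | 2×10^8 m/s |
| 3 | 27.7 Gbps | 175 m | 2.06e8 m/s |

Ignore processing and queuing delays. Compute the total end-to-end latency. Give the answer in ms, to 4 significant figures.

39.00 ms

L = 2000 × 8 = 16000 bits.
Transmission delays (L/R per hop): 0.000761905, 0.00228571, 0.000577617 ms; sum = 0.00362524 ms.
Propagation delays (d/s per hop): 9.5, 29.5, 0.000849515 ms; sum = 39.0008 ms.
End-to-end = 39.00 ms.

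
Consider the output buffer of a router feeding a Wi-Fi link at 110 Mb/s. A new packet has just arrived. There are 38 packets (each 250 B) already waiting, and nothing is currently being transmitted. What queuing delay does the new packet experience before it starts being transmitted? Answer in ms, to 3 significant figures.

0.691 ms

Each queued packet: L/R = 2000/110000000 = 0.0181818 ms.
38 queued → 0.690909 ms.
Queuing delay = 0.691 ms.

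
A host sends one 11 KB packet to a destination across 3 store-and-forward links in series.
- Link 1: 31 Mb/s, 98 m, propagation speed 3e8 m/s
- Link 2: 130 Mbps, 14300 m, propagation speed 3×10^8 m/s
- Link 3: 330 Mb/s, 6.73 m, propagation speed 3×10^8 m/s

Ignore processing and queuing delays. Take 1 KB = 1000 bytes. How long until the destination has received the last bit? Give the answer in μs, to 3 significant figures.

3830 μs

L = 88000 bits.
Transmission delays (L/R per hop): 2838.71, 676.923, 266.667 μs; sum = 3782.3 μs.
Propagation delays (d/s per hop): 0.326667, 47.6667, 0.0224333 μs; sum = 48.0158 μs.
End-to-end = 3830 μs.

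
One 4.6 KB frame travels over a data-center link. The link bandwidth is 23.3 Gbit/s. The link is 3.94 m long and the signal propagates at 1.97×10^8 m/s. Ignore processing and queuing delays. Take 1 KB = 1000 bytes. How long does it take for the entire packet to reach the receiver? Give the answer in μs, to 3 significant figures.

1.60 μs

L = 36800 bits.
Transmission delay = L/R = 36800 / 23300000000 = 1.5794 μs.
Propagation delay = d/s = 3.94 m / 197000000 m/s = 0.02 μs.
Total = 1.60 μs.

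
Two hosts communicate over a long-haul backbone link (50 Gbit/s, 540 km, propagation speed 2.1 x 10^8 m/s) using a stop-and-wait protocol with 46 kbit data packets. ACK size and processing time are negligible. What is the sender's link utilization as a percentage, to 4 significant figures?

t_tx = L/R = 46000/50000000000 = 9.2e-07 s.
t_prop = 540000/210000000 = 0.00257143 s; RTT = 0.00514286 s.
Cycle = t_tx + RTT = 0.00514378 s.
Utilization = t_tx / cycle = 9.2e-07/0.00514378 = 0.01789 %.

0.01789 %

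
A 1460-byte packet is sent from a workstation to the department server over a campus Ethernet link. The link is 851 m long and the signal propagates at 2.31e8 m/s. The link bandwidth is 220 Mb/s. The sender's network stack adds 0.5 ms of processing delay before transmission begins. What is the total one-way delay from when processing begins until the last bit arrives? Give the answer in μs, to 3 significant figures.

L = 1460 × 8 = 11680 bits.
Transmission delay = L/R = 11680 / 220000000 = 53.0909 μs.
Propagation delay = d/s = 851 m / 231000000 m/s = 3.68398 μs.
Plus processing delay 0.5 ms = 500 μs.
Total = 557 μs.

557 μs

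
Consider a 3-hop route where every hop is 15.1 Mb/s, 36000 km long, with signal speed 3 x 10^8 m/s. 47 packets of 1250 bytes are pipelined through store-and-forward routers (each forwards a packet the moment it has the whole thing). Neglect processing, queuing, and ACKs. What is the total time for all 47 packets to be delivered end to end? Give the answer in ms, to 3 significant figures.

Per-hop transmission t_tx = L/R = 10000/15100000 = 0.662252 ms.
Per-hop propagation t_prop = 36000000/300000000 = 120 ms.
Pipeline fill: first packet needs 3·t_tx to clear all hops; remaining 46 packets each add one t_tx.
Total = (3+47-1)·t_tx + 3·t_prop = 49·0.662252 + 3·120 = 392 ms.

392 ms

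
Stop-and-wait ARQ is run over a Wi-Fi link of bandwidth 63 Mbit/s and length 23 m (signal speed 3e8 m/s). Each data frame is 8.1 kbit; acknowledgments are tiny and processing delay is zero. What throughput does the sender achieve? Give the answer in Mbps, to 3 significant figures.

62.9 Mbps

t_tx = L/R = 8100/63000000 = 0.000128571 s.
t_prop = 23/300000000 = 7.66667e-08 s; RTT = 1.53333e-07 s.
Cycle = t_tx + RTT = 0.000128725 s.
Throughput = L / cycle = 8100 / 0.000128725 = 62.9 Mbps.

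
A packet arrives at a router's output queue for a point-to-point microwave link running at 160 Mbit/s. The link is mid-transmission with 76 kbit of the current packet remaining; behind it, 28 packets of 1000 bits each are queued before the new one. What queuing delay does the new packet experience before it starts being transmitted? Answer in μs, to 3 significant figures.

Each queued packet: L/R = 1000/160000000 = 6.25 μs.
28 queued → 175 μs.
Plus remaining 76000 bits of current packet: 475 μs.
Queuing delay = 650 μs.

650 μs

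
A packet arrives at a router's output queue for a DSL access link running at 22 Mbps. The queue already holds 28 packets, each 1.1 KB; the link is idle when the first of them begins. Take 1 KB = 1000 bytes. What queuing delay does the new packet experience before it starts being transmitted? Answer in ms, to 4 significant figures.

11.20 ms

Each queued packet: L/R = 8800/22000000 = 0.4 ms.
28 queued → 11.2 ms.
Queuing delay = 11.20 ms.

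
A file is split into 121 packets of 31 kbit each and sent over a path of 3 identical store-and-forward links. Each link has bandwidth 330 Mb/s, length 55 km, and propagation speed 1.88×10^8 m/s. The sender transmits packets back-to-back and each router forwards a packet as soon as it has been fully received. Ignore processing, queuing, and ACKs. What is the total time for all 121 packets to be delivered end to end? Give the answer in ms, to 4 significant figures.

12.43 ms

Per-hop transmission t_tx = L/R = 31000/330000000 = 0.0939394 ms.
Per-hop propagation t_prop = 55000/188000000 = 0.292553 ms.
Pipeline fill: first packet needs 3·t_tx to clear all hops; remaining 120 packets each add one t_tx.
Total = (3+121-1)·t_tx + 3·t_prop = 123·0.0939394 + 3·0.292553 = 12.43 ms.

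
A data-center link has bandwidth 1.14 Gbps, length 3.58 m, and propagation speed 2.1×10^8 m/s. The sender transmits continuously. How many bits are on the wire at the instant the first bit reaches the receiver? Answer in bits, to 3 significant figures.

Propagation delay = 3.58 / 210000000 = 1.70476e-08 s.
BDP = R × t_prop = 1140000000 × 1.70476e-08 = 19.4343 bits.

19.4 bits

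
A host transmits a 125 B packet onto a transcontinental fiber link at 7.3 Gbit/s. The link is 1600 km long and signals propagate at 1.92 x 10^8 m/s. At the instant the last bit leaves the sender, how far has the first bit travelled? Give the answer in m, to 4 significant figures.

t_tx = L/R = 1000/7300000000 = 1.36986e-07 s.
Distance = s × t_tx = 192000000 × 1.36986e-07 = 26.30 m.

26.30 m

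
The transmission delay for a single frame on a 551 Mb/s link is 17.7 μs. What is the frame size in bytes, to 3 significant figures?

L = R × t_tx = 551000000 b/s × 1.77e-05 s = 9752.7 bits.
In bytes: 9752.7 / 8 = 1220 bytes.

1220 bytes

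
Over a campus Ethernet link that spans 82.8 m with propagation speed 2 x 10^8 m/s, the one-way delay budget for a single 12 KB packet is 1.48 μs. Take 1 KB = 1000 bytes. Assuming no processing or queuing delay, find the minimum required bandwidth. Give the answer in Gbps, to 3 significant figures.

L = 96000 bits.
Propagation delay = 82.8 / 200000000 = 0.414 μs.
Transmission budget = 1.48 − 0.414 = 1.066 μs.
R ≥ L / t_tx = 96000 bits / 1.066e-06 s = 90.1 Gbps.

90.1 Gbps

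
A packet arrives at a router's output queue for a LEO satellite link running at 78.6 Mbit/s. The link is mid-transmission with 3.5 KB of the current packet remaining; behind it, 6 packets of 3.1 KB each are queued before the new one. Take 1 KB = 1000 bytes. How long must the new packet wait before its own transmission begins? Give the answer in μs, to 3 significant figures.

2250 μs

Each queued packet: L/R = 24800/78600000 = 315.522 μs.
6 queued → 1893.13 μs.
Plus remaining 28000 bits of current packet: 356.234 μs.
Queuing delay = 2250 μs.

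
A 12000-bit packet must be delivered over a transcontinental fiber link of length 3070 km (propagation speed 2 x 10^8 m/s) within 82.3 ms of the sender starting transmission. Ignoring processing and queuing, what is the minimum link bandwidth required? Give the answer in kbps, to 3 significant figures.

179 kbps

Propagation delay = 3070000 / 200000000 = 15.35 ms.
Transmission budget = 82.3 − 15.35 = 66.95 ms.
R ≥ L / t_tx = 12000 bits / 0.06695 s = 179 kbps.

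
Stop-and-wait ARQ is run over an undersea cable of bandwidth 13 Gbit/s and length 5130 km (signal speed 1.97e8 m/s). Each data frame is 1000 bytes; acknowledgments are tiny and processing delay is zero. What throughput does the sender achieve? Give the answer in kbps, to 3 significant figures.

t_tx = L/R = 8000/13000000000 = 6.15385e-07 s.
t_prop = 5130000/197000000 = 0.0260406 s; RTT = 0.0520812 s.
Cycle = t_tx + RTT = 0.0520818 s.
Throughput = L / cycle = 8000 / 0.0520818 = 154 kbps.

154 kbps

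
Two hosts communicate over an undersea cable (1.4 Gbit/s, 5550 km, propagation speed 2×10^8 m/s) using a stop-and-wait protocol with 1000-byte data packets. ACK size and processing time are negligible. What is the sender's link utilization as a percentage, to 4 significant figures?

0.01029 %

t_tx = L/R = 8000/1400000000 = 5.71429e-06 s.
t_prop = 5550000/200000000 = 0.02775 s; RTT = 0.0555 s.
Cycle = t_tx + RTT = 0.0555057 s.
Utilization = t_tx / cycle = 5.71429e-06/0.0555057 = 0.01029 %.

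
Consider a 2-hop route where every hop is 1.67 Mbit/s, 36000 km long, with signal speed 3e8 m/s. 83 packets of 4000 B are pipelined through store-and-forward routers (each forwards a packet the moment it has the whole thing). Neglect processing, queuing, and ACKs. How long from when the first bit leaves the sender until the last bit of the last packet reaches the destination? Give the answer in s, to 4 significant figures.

1.850 s

Per-hop transmission t_tx = L/R = 32000/1670000 = 0.0191617 s.
Per-hop propagation t_prop = 36000000/300000000 = 0.12 s.
Pipeline fill: first packet needs 2·t_tx to clear all hops; remaining 82 packets each add one t_tx.
Total = (2+83-1)·t_tx + 2·t_prop = 84·0.0191617 + 2·0.12 = 1.850 s.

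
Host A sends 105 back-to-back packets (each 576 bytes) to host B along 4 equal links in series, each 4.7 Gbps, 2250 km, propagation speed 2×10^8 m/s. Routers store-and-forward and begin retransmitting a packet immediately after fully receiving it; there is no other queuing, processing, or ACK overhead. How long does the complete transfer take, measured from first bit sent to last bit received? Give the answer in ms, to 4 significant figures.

Per-hop transmission t_tx = L/R = 4608/4700000000 = 0.000980426 ms.
Per-hop propagation t_prop = 2250000/200000000 = 11.25 ms.
Pipeline fill: first packet needs 4·t_tx to clear all hops; remaining 104 packets each add one t_tx.
Total = (4+105-1)·t_tx + 4·t_prop = 108·0.000980426 + 4·11.25 = 45.11 ms.

45.11 ms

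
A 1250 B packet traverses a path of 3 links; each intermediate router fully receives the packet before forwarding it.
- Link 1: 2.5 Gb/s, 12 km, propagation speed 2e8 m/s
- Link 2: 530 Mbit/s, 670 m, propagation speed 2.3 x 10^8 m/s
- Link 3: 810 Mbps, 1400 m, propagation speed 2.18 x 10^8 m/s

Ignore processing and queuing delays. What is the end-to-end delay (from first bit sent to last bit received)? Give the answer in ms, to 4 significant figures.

0.1045 ms

L = 1250 × 8 = 10000 bits.
Transmission delays (L/R per hop): 0.004, 0.0188679, 0.0123457 ms; sum = 0.0352136 ms.
Propagation delays (d/s per hop): 0.06, 0.00291304, 0.00642202 ms; sum = 0.0693351 ms.
End-to-end = 0.1045 ms.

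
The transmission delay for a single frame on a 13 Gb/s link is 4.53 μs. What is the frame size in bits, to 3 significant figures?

58900 bits

L = R × t_tx = 13000000000 b/s × 4.53e-06 s = 58890 bits.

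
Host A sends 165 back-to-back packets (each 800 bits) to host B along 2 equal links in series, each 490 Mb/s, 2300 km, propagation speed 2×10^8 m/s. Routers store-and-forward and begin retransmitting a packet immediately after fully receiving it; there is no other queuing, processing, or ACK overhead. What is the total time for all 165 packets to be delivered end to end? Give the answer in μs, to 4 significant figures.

Per-hop transmission t_tx = L/R = 800/490000000 = 1.63265 μs.
Per-hop propagation t_prop = 2300000/200000000 = 11500 μs.
Pipeline fill: first packet needs 2·t_tx to clear all hops; remaining 164 packets each add one t_tx.
Total = (2+165-1)·t_tx + 2·t_prop = 166·1.63265 + 2·11500 = 23270 μs.

23270 μs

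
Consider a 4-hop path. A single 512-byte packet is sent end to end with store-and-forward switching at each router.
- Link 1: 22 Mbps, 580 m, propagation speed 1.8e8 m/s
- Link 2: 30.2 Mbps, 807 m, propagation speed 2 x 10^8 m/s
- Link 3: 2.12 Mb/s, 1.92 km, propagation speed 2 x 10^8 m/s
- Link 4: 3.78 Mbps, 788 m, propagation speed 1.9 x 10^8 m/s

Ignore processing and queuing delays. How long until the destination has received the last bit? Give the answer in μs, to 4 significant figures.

L = 512 × 8 = 4096 bits.
Transmission delays (L/R per hop): 186.182, 135.629, 1932.08, 1083.6 μs; sum = 3337.48 μs.
Propagation delays (d/s per hop): 3.22222, 4.035, 9.6, 4.14737 μs; sum = 21.0046 μs.
End-to-end = 3358 μs.

3358 μs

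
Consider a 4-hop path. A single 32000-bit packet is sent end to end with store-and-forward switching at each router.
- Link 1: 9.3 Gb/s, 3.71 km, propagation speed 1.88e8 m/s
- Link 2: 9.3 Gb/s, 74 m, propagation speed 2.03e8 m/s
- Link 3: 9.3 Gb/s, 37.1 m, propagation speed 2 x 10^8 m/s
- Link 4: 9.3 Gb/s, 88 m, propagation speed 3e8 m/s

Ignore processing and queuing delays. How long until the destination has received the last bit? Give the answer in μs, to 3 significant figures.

Transmission delay per hop = L/R = 32000/9300000000 = 3.44086 μs; 4 hops → 13.7634 μs.
Propagation delays (d/s per hop): 19.734, 0.364532, 0.1855, 0.293333 μs; sum = 20.5774 μs.
End-to-end = 34.3 μs.

34.3 μs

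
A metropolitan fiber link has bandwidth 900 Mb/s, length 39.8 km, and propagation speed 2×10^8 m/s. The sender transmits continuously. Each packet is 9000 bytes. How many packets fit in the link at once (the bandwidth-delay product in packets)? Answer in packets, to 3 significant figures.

Propagation delay = 39800 / 200000000 = 0.000199 s.
BDP = R × t_prop = 900000000 × 0.000199 = 179100 bits.
In packets of 72000 bits: 2.49 packets.

2.49 packets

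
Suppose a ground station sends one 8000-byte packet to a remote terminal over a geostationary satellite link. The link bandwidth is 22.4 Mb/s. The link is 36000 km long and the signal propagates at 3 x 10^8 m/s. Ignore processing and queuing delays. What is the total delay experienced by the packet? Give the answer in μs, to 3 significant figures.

123000 μs

L = 8000 × 8 = 64000 bits.
Transmission delay = L/R = 64000 / 22400000 = 2857.14 μs.
Propagation delay = d/s = 36000000 m / 300000000 m/s = 120000 μs.
Total = 123000 μs.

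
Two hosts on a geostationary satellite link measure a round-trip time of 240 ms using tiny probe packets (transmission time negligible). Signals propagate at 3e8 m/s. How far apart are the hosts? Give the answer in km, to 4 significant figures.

One-way propagation = RTT/2 = 120 ms.
d = s × t = 300000000 × 0.12 = 36000 km.

36000 km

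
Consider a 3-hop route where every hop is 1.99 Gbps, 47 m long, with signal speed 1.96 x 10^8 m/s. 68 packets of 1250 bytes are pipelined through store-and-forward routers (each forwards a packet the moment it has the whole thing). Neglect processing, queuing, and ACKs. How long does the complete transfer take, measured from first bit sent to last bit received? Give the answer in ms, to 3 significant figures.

0.352 ms

Per-hop transmission t_tx = L/R = 10000/1990000000 = 0.00502513 ms.
Per-hop propagation t_prop = 47/196000000 = 0.000239796 ms.
Pipeline fill: first packet needs 3·t_tx to clear all hops; remaining 67 packets each add one t_tx.
Total = (3+68-1)·t_tx + 3·t_prop = 70·0.00502513 + 3·0.000239796 = 0.352 ms.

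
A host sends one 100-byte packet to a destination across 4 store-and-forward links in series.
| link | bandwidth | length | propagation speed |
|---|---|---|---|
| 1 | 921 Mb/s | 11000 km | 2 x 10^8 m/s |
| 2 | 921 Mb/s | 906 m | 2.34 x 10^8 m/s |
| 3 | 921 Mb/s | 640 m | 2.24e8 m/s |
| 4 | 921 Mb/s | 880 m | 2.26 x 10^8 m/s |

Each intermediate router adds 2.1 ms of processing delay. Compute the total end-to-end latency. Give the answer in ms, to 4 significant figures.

61.31 ms

L = 100 × 8 = 800 bits.
Transmission delay per hop = L/R = 800/921000000 = 0.000868621 ms; 4 hops → 0.00347448 ms.
Propagation delays (d/s per hop): 55, 0.00387179, 0.00285714, 0.00389381 ms; sum = 55.0106 ms.
Processing at 3 router(s): 3 × 2.1 ms = 6.3 ms.
End-to-end = 61.31 ms.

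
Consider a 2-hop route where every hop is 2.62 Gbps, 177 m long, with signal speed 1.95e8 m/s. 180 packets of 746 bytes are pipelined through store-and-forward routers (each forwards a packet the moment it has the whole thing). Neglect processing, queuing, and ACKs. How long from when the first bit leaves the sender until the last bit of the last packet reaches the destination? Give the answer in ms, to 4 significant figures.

Per-hop transmission t_tx = L/R = 5968/2620000000 = 0.00227786 ms.
Per-hop propagation t_prop = 177/195000000 = 0.000907692 ms.
Pipeline fill: first packet needs 2·t_tx to clear all hops; remaining 179 packets each add one t_tx.
Total = (2+180-1)·t_tx + 2·t_prop = 181·0.00227786 + 2·0.000907692 = 0.4141 ms.

0.4141 ms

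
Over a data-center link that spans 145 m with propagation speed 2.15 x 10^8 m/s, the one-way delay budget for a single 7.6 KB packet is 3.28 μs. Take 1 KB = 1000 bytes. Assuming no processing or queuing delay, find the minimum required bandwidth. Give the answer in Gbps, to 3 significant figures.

23.3 Gbps

L = 60800 bits.
Propagation delay = 145 / 215000000 = 0.674419 μs.
Transmission budget = 3.28 − 0.674419 = 2.60558 μs.
R ≥ L / t_tx = 60800 bits / 2.60558e-06 s = 23.3 Gbps.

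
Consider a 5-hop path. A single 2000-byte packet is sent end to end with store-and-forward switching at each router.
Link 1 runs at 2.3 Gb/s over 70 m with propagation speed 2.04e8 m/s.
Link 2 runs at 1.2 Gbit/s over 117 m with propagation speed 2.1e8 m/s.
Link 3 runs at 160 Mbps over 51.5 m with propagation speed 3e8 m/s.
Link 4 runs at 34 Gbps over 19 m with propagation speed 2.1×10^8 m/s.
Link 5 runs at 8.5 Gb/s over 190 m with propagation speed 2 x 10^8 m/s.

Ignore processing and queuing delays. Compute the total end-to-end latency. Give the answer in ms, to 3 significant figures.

L = 2000 × 8 = 16000 bits.
Transmission delays (L/R per hop): 0.00695652, 0.0133333, 0.1, 0.000470588, 0.00188235 ms; sum = 0.122643 ms.
Propagation delays (d/s per hop): 0.000343137, 0.000557143, 0.000171667, 9.04762e-05, 0.00095 ms; sum = 0.00211242 ms.
End-to-end = 0.125 ms.

0.125 ms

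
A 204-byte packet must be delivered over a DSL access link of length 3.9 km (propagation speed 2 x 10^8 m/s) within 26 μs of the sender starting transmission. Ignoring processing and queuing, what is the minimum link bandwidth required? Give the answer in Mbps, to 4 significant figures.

251.1 Mbps

L = 1632 bits.
Propagation delay = 3900 / 200000000 = 19.5 μs.
Transmission budget = 26 − 19.5 = 6.5 μs.
R ≥ L / t_tx = 1632 bits / 6.5e-06 s = 251.1 Mbps.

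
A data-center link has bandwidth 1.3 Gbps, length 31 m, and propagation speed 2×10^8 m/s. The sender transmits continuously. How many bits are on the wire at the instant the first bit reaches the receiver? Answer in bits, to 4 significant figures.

Propagation delay = 31 / 200000000 = 1.55e-07 s.
BDP = R × t_prop = 1300000000 × 1.55e-07 = 201.5 bits.

201.5 bits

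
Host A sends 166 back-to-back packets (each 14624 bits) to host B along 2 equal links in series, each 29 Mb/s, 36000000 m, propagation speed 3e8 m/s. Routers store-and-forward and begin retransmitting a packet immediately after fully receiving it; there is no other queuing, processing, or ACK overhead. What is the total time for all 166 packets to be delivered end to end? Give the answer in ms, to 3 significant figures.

324 ms

Per-hop transmission t_tx = L/R = 14624/29000000 = 0.504276 ms.
Per-hop propagation t_prop = 36000000/300000000 = 120 ms.
Pipeline fill: first packet needs 2·t_tx to clear all hops; remaining 165 packets each add one t_tx.
Total = (2+166-1)·t_tx + 2·t_prop = 167·0.504276 + 2·120 = 324 ms.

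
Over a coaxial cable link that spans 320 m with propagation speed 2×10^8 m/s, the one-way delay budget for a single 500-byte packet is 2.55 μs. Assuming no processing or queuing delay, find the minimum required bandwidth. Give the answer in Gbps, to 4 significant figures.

4.211 Gbps

L = 4000 bits.
Propagation delay = 320 / 200000000 = 1.6 μs.
Transmission budget = 2.55 − 1.6 = 0.95 μs.
R ≥ L / t_tx = 4000 bits / 9.5e-07 s = 4.211 Gbps.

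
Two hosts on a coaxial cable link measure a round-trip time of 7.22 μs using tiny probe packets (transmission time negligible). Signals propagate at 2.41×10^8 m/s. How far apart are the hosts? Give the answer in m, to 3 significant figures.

One-way propagation = RTT/2 = 3.61 μs.
d = s × t = 241000000 × 3.61e-06 = 870 m.

870 m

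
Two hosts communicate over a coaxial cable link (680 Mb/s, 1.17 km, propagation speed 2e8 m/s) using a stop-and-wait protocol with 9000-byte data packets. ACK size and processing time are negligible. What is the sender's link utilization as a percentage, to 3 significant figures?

t_tx = L/R = 72000/680000000 = 0.000105882 s.
t_prop = 1170/200000000 = 5.85e-06 s; RTT = 1.17e-05 s.
Cycle = t_tx + RTT = 0.000117582 s.
Utilization = t_tx / cycle = 0.000105882/0.000117582 = 90.0 %.

90.0 %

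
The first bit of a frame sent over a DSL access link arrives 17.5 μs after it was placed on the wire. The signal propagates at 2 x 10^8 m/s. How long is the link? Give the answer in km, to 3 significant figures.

3.50 km

d = s × t_prop = 200000000 × 1.75e-05 = 3.50 km.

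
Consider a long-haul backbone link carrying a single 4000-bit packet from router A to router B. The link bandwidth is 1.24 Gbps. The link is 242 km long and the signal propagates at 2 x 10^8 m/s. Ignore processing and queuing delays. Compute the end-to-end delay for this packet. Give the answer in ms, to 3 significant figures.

1.21 ms

Transmission delay = L/R = 4000 / 1240000000 = 0.00322581 ms.
Propagation delay = d/s = 242000 m / 200000000 m/s = 1.21 ms.
Total = 1.21 ms.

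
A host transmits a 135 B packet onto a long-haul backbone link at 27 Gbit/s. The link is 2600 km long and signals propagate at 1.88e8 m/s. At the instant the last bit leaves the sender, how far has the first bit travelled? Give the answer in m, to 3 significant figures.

7.52 m

t_tx = L/R = 1080/27000000000 = 4e-08 s.
Distance = s × t_tx = 188000000 × 4e-08 = 7.52 m.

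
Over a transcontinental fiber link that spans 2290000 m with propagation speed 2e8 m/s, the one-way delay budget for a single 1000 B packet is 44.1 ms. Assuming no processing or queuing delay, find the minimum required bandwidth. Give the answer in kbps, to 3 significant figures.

245 kbps

L = 8000 bits.
Propagation delay = 2290000 / 200000000 = 11.45 ms.
Transmission budget = 44.1 − 11.45 = 32.65 ms.
R ≥ L / t_tx = 8000 bits / 0.03265 s = 245 kbps.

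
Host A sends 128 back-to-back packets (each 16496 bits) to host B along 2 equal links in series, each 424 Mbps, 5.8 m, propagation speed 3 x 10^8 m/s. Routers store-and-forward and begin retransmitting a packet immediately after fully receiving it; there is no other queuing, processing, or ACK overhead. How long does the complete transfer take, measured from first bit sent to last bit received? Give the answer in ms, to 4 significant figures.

5.019 ms

Per-hop transmission t_tx = L/R = 16496/424000000 = 0.0389057 ms.
Per-hop propagation t_prop = 5.8/300000000 = 1.93333e-05 ms.
Pipeline fill: first packet needs 2·t_tx to clear all hops; remaining 127 packets each add one t_tx.
Total = (2+128-1)·t_tx + 2·t_prop = 129·0.0389057 + 2·1.93333e-05 = 5.019 ms.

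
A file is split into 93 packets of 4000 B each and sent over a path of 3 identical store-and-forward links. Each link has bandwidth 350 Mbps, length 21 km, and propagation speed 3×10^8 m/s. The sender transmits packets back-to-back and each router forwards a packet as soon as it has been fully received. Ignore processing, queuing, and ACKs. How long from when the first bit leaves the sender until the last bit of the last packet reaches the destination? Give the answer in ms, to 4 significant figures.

8.896 ms

Per-hop transmission t_tx = L/R = 32000/350000000 = 0.0914286 ms.
Per-hop propagation t_prop = 21000/300000000 = 0.07 ms.
Pipeline fill: first packet needs 3·t_tx to clear all hops; remaining 92 packets each add one t_tx.
Total = (3+93-1)·t_tx + 3·t_prop = 95·0.0914286 + 3·0.07 = 8.896 ms.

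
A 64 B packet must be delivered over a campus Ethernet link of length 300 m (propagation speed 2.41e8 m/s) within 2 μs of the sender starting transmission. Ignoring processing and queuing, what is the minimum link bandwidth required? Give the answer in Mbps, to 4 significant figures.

L = 512 bits.
Propagation delay = 300 / 241000000 = 1.24481 μs.
Transmission budget = 2 − 1.24481 = 0.755187 μs.
R ≥ L / t_tx = 512 bits / 7.55187e-07 s = 678.0 Mbps.

678.0 Mbps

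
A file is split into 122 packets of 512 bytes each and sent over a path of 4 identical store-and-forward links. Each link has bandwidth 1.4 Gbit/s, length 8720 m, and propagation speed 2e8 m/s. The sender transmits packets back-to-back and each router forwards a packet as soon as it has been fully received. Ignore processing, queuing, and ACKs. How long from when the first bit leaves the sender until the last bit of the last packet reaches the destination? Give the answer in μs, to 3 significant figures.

Per-hop transmission t_tx = L/R = 4096/1400000000 = 2.92571 μs.
Per-hop propagation t_prop = 8720/200000000 = 43.6 μs.
Pipeline fill: first packet needs 4·t_tx to clear all hops; remaining 121 packets each add one t_tx.
Total = (4+122-1)·t_tx + 4·t_prop = 125·2.92571 + 4·43.6 = 540 μs.

540 μs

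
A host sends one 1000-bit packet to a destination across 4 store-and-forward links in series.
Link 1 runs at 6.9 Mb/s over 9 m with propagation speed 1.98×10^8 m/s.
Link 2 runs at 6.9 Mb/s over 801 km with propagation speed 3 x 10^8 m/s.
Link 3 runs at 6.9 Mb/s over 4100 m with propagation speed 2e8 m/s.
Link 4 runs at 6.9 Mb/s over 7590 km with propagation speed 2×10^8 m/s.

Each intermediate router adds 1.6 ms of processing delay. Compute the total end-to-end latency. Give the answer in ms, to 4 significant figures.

46.02 ms

Transmission delay per hop = L/R = 1000/6900000 = 0.144928 ms; 4 hops → 0.57971 ms.
Propagation delays (d/s per hop): 4.54545e-05, 2.67, 0.0205, 37.95 ms; sum = 40.6405 ms.
Processing at 3 router(s): 3 × 1.6 ms = 4.8 ms.
End-to-end = 46.02 ms.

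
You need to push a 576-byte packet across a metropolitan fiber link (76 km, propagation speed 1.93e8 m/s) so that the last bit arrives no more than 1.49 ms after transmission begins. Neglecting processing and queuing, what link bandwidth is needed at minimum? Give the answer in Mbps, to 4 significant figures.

L = 4608 bits.
Propagation delay = 76000 / 193000000 = 0.393782 ms.
Transmission budget = 1.49 − 0.393782 = 1.09622 ms.
R ≥ L / t_tx = 4608 bits / 0.00109622 s = 4.204 Mbps.

4.204 Mbps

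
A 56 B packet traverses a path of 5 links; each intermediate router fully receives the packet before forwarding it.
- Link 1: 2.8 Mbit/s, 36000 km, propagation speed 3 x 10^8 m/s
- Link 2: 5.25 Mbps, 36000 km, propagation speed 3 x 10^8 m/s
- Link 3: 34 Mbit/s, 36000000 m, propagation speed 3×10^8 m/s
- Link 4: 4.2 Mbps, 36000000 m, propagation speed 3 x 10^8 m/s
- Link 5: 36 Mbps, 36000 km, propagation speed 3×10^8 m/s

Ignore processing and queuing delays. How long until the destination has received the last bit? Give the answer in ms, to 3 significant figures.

L = 56 × 8 = 448 bits.
Transmission delays (L/R per hop): 0.16, 0.0853333, 0.0131765, 0.106667, 0.0124444 ms; sum = 0.377621 ms.
Propagation delays (d/s per hop): 120, 120, 120, 120, 120 ms; sum = 600 ms.
End-to-end = 600 ms.

600 ms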